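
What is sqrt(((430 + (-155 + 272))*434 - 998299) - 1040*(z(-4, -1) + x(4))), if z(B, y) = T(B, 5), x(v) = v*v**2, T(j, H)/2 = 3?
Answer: I*sqrt(833701) ≈ 913.07*I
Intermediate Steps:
T(j, H) = 6 (T(j, H) = 2*3 = 6)
x(v) = v**3
z(B, y) = 6
sqrt(((430 + (-155 + 272))*434 - 998299) - 1040*(z(-4, -1) + x(4))) = sqrt(((430 + (-155 + 272))*434 - 998299) - 1040*(6 + 4**3)) = sqrt(((430 + 117)*434 - 998299) - 1040*(6 + 64)) = sqrt((547*434 - 998299) - 1040*70) = sqrt((237398 - 998299) - 72800) = sqrt(-760901 - 72800) = sqrt(-833701) = I*sqrt(833701)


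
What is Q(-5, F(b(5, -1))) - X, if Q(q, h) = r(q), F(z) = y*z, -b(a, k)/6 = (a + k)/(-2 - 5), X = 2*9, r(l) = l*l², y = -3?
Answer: -143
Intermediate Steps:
r(l) = l³
X = 18
b(a, k) = 6*a/7 + 6*k/7 (b(a, k) = -6*(a + k)/(-2 - 5) = -6*(a + k)/(-7) = -6*(a + k)*(-1)/7 = -6*(-a/7 - k/7) = 6*a/7 + 6*k/7)
F(z) = -3*z
Q(q, h) = q³
Q(-5, F(b(5, -1))) - X = (-5)³ - 1*18 = -125 - 18 = -143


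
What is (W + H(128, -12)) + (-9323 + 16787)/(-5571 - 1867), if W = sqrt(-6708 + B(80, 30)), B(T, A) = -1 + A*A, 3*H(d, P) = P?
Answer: -18608/3719 + I*sqrt(5809) ≈ -5.0035 + 76.217*I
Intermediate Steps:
H(d, P) = P/3
B(T, A) = -1 + A**2
W = I*sqrt(5809) (W = sqrt(-6708 + (-1 + 30**2)) = sqrt(-6708 + (-1 + 900)) = sqrt(-6708 + 899) = sqrt(-5809) = I*sqrt(5809) ≈ 76.217*I)
(W + H(128, -12)) + (-9323 + 16787)/(-5571 - 1867) = (I*sqrt(5809) + (1/3)*(-12)) + (-9323 + 16787)/(-5571 - 1867) = (I*sqrt(5809) - 4) + 7464/(-7438) = (-4 + I*sqrt(5809)) + 7464*(-1/7438) = (-4 + I*sqrt(5809)) - 3732/3719 = -18608/3719 + I*sqrt(5809)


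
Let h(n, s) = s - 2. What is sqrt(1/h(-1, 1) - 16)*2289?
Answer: 2289*I*sqrt(17) ≈ 9437.8*I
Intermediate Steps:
h(n, s) = -2 + s
sqrt(1/h(-1, 1) - 16)*2289 = sqrt(1/(-2 + 1) - 16)*2289 = sqrt(1/(-1) - 16)*2289 = sqrt(-1 - 16)*2289 = sqrt(-17)*2289 = (I*sqrt(17))*2289 = 2289*I*sqrt(17)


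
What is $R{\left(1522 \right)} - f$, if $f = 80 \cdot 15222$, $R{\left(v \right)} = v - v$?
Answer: $-1217760$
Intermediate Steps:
$R{\left(v \right)} = 0$
$f = 1217760$
$R{\left(1522 \right)} - f = 0 - 1217760 = -1217760$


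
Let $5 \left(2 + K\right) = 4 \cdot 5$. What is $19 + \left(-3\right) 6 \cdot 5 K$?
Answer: $-161$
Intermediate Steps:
$K = 2$ ($K = -2 + \frac{4 \cdot 5}{5} = -2 + \frac{1}{5} \cdot 20 = -2 + 4 = 2$)
$19 + \left(-3\right) 6 \cdot 5 K = 19 + \left(-3\right) 6 \cdot 5 \cdot 2 = 19 + \left(-18\right) 5 \cdot 2 = 19 - 180 = -161$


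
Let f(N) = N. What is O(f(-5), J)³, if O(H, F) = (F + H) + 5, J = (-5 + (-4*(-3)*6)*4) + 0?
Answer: 22665187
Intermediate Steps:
J = 283 (J = (-5 + (12*6)*4) + 0 = (-5 + 72*4) + 0 = (-5 + 288) + 0 = 283 + 0 = 283)
O(H, F) = 5 + F + H
O(f(-5), J)³ = (5 + 283 - 5)³ = 283³ = 22665187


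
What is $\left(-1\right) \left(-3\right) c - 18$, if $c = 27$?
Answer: $63$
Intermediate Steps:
$\left(-1\right) \left(-3\right) c - 18 = \left(-1\right) \left(-3\right) 27 - 18 = 3 \cdot 27 - 18 = 81 - 18 = 63$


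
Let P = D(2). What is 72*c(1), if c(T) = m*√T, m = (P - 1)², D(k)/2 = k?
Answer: 648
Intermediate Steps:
D(k) = 2*k
P = 4 (P = 2*2 = 4)
m = 9 (m = (4 - 1)² = 3² = 9)
c(T) = 9*√T
72*c(1) = 72*(9*√1) = 72*(9*1) = 72*9 = 648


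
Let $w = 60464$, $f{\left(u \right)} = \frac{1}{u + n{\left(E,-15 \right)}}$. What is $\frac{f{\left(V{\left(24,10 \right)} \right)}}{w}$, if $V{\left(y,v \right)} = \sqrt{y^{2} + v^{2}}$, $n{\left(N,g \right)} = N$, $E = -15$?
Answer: $\frac{1}{665104} \approx 1.5035 \cdot 10^{-6}$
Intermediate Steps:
$V{\left(y,v \right)} = \sqrt{v^{2} + y^{2}}$
$f{\left(u \right)} = \frac{1}{-15 + u}$ ($f{\left(u \right)} = \frac{1}{u - 15} = \frac{1}{-15 + u}$)
$\frac{f{\left(V{\left(24,10 \right)} \right)}}{w} = \frac{1}{\left(-15 + \sqrt{10^{2} + 24^{2}}\right) 60464} = \frac{1}{-15 + \sqrt{100 + 576}} \cdot \frac{1}{60464} = \frac{1}{-15 + \sqrt{676}} \cdot \frac{1}{60464} = \frac{1}{-15 + 26} \cdot \frac{1}{60464} = \frac{1}{11} \cdot \frac{1}{60464} = \frac{1}{665104}$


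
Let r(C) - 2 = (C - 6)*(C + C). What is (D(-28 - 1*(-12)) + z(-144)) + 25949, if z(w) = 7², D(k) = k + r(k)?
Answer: 26688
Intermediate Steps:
r(C) = 2 + 2*C*(-6 + C) (r(C) = 2 + (C - 6)*(C + C) = 2 + (-6 + C)*(2*C) = 2 + 2*C*(-6 + C))
D(k) = 2 - 11*k + 2*k² (D(k) = k + (2 - 12*k + 2*k²) = 2 - 11*k + 2*k²)
z(w) = 49
(D(-28 - 1*(-12)) + z(-144)) + 25949 = ((2 - 11*(-28 - 1*(-12)) + 2*(-28 - 1*(-12))²) + 49) + 25949 = ((2 - 11*(-28 + 12) + 2*(-28 + 12)²) + 49) + 25949 = ((2 - 11*(-16) + 2*(-16)²) + 49) + 25949 = ((2 + 176 + 2*256) + 49) + 25949 = ((2 + 176 + 512) + 49) + 25949 = (690 + 49) + 25949 = 739 + 25949 = 26688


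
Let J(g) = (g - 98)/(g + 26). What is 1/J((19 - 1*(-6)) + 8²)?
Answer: -115/9 ≈ -12.778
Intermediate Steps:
J(g) = (-98 + g)/(26 + g)
1/J((19 - 1*(-6)) + 8²) = 1/((-98 + ((19 - 1*(-6)) + 8²))/(26 + ((19 - 1*(-6)) + 8²))) = 1/((-98 + ((19 + 6) + 64))/(26 + ((19 + 6) + 64))) = 1/((-98 + (25 + 64))/(26 + (25 + 64))) = 1/((-98 + 89)/(26 + 89)) = 1/(-9/115) = -115/9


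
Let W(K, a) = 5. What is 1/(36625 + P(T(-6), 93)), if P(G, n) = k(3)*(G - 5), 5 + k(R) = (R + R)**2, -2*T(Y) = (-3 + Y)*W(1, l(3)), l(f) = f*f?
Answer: 2/74335 ≈ 2.6905e-5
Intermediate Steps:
l(f) = f**2
T(Y) = 15/2 - 5*Y/2 (T(Y) = -(-3 + Y)*5/2 = -(-15 + 5*Y)/2 = 15/2 - 5*Y/2)
k(R) = -5 + 4*R**2 (k(R) = -5 + (R + R)**2 = -5 + (2*R)**2 = -5 + 4*R**2)
P(G, n) = -155 + 31*G (P(G, n) = (-5 + 4*3**2)*(G - 5) = (-5 + 4*9)*(-5 + G) = (-5 + 36)*(-5 + G) = 31*(-5 + G) = -155 + 31*G)
1/(36625 + P(T(-6), 93)) = 1/(36625 + (-155 + 31*(15/2 - 5/2*(-6)))) = 1/(36625 + (-155 + 31*(15/2 + 15))) = 1/(36625 + (-155 + 31*(45/2))) = 1/(36625 + (-155 + 1395/2)) = 1/(36625 + 1085/2) = 1/(74335/2) = 2/74335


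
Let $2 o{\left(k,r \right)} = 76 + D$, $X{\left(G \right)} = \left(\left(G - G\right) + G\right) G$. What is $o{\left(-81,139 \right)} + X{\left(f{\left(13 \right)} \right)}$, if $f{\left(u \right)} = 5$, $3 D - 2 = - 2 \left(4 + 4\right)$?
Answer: $\frac{182}{3} \approx 60.667$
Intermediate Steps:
$D = - \frac{14}{3}$ ($D = \frac{2}{3} + \frac{\left(-2\right) \left(4 + 4\right)}{3} = \frac{2}{3} + \frac{\left(-2\right) 8}{3} = \frac{2}{3} + \frac{1}{3} \left(-16\right) = \frac{2}{3} - \frac{16}{3} = - \frac{14}{3} \approx -4.6667$)
$X{\left(G \right)} = G^{2}$ ($X{\left(G \right)} = \left(0 + G\right) G = G G = G^{2}$)
$o{\left(k,r \right)} = \frac{107}{3}$ ($o{\left(k,r \right)} = \frac{76 - \frac{14}{3}}{2} = \frac{1}{2} \cdot \frac{214}{3} = \frac{107}{3}$)
$o{\left(-81,139 \right)} + X{\left(f{\left(13 \right)} \right)} = \frac{107}{3} + 5^{2} = \frac{107}{3} + 25 = \frac{182}{3}$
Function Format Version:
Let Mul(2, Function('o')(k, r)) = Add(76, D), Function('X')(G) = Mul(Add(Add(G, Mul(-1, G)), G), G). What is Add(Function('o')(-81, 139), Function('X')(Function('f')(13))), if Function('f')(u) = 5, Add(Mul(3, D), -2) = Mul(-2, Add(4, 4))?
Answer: Rational(182, 3) ≈ 60.667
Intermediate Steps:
D = Rational(-14, 3) (D = Add(Rational(2, 3), Mul(Rational(1, 3), Mul(-2, Add(4, 4)))) = Add(Rational(2, 3), Mul(Rational(1, 3), Mul(-2, 8))) = Add(Rational(2, 3), Mul(Rational(1, 3), -16)) = Add(Rational(2, 3), Rational(-16, 3)) = Rational(-14, 3) ≈ -4.6667)
Function('X')(G) = Pow(G, 2) (Function('X')(G) = Mul(Add(0, G), G) = Mul(G, G) = Pow(G, 2))
Function('o')(k, r) = Rational(107, 3) (Function('o')(k, r) = Mul(Rational(1, 2), Add(76, Rational(-14, 3))) = Mul(Rational(1, 2), Rational(214, 3)) = Rational(107, 3))
Add(Function('o')(-81, 139), Function('X')(Function('f')(13))) = Add(Rational(107, 3), Pow(5, 2)) = Add(Rational(107, 3), 25) = Rational(182, 3)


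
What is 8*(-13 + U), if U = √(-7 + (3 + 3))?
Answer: -104 + 8*I ≈ -104.0 + 8.0*I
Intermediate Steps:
U = I (U = √(-7 + 6) = √(-1) = I ≈ 1.0*I)
8*(-13 + U) = 8*(-13 + I) = -104 + 8*I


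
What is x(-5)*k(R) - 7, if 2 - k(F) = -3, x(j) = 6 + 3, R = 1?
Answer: 38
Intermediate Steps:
x(j) = 9
k(F) = 5 (k(F) = 2 - 1*(-3) = 2 + 3 = 5)
x(-5)*k(R) - 7 = 9*5 - 7 = 45 - 7 = 38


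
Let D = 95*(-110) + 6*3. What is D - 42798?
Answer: -53230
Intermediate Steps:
D = -10432 (D = -10450 + 18 = -10432)
D - 42798 = -10432 - 42798 = -53230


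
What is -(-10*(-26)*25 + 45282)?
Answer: -51782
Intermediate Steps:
-(-10*(-26)*25 + 45282) = -(260*25 + 45282) = -(6500 + 45282) = -1*51782 = -51782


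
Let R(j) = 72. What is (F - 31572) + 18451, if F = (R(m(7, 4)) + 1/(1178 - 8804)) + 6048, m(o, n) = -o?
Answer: -53389627/7626 ≈ -7001.0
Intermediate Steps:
F = 46671119/7626 (F = (72 + 1/(1178 - 8804)) + 6048 = (72 + 1/(-7626)) + 6048 = (72 - 1/7626) + 6048 = 549071/7626 + 6048 = 46671119/7626 ≈ 6120.0)
(F - 31572) + 18451 = (46671119/7626 - 31572) + 18451 = -194096953/7626 + 18451 = -53389627/7626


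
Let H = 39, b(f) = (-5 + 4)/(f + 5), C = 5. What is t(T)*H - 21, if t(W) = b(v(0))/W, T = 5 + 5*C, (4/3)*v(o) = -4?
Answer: -433/20 ≈ -21.650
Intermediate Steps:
v(o) = -3 (v(o) = (¾)*(-4) = -3)
b(f) = -1/(5 + f)
T = 30 (T = 5 + 5*5 = 5 + 25 = 30)
t(W) = -1/(2*W) (t(W) = (-1/(5 - 3))/W = (-1/2)/W = (-1*½)/W = -1/(2*W))
t(T)*H - 21 = -½/30*39 - 21 = -½*1/30*39 - 21 = -1/60*39 - 21 = -13/20 - 21 = -433/20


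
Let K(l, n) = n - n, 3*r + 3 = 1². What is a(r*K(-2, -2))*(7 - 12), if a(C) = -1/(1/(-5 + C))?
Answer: -25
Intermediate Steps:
r = -⅔ (r = -1 + (⅓)*1² = -1 + (⅓)*1 = -1 + ⅓ = -⅔ ≈ -0.66667)
K(l, n) = 0
a(C) = 5 - C (a(C) = -(-5 + C) = 5 - C)
a(r*K(-2, -2))*(7 - 12) = (5 - (-2)*0/3)*(7 - 12) = (5 - 1*0)*(-5) = (5 + 0)*(-5) = 5*(-5) = -25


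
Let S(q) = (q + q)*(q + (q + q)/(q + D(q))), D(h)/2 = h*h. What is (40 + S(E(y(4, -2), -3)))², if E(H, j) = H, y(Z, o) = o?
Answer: 23104/9 ≈ 2567.1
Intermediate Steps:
D(h) = 2*h² (D(h) = 2*(h*h) = 2*h²)
S(q) = 2*q*(q + 2*q/(q + 2*q²)) (S(q) = (q + q)*(q + (q + q)/(q + 2*q²)) = (2*q)*(q + (2*q)/(q + 2*q²)) = (2*q)*(q + 2*q/(q + 2*q²)) = 2*q*(q + 2*q/(q + 2*q²)))
(40 + S(E(y(4, -2), -3)))² = (40 + 2*(-2)*(2 - 2 + 2*(-2)²)/(1 + 2*(-2)))² = (40 + 2*(-2)*(2 - 2 + 2*4)/(1 - 4))² = (40 + 2*(-2)*(2 - 2 + 8)/(-3))² = (40 + 2*(-2)*(-⅓)*8)² = (40 + 32/3)² = (152/3)² = 23104/9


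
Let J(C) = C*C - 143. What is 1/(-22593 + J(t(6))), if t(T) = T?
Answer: -1/22700 ≈ -4.4053e-5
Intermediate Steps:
J(C) = -143 + C² (J(C) = C² - 143 = -143 + C²)
1/(-22593 + J(t(6))) = 1/(-22593 + (-143 + 6²)) = 1/(-22593 + (-143 + 36)) = 1/(-22593 - 107) = 1/(-22700) = -1/22700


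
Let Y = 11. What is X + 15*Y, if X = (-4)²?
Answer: 181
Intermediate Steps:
X = 16
X + 15*Y = 16 + 15*11 = 16 + 165 = 181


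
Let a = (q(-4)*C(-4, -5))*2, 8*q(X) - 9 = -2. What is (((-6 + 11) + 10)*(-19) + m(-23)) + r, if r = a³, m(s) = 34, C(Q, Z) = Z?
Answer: -58939/64 ≈ -920.92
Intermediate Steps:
q(X) = 7/8 (q(X) = 9/8 + (⅛)*(-2) = 9/8 - ¼ = 7/8)
a = -35/4 (a = ((7/8)*(-5))*2 = -35/8*2 = -35/4 ≈ -8.7500)
r = -42875/64 (r = (-35/4)³ = -42875/64 ≈ -669.92)
(((-6 + 11) + 10)*(-19) + m(-23)) + r = (((-6 + 11) + 10)*(-19) + 34) - 42875/64 = ((5 + 10)*(-19) + 34) - 42875/64 = (15*(-19) + 34) - 42875/64 = (-285 + 34) - 42875/64 = -251 - 42875/64 = -58939/64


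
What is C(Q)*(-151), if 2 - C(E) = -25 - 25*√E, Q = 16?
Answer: -19177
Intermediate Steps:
C(E) = 27 + 25*√E (C(E) = 2 - (-25 - 25*√E) = 2 + (25 + 25*√E) = 27 + 25*√E)
C(Q)*(-151) = (27 + 25*√16)*(-151) = (27 + 25*4)*(-151) = (27 + 100)*(-151) = 127*(-151) = -19177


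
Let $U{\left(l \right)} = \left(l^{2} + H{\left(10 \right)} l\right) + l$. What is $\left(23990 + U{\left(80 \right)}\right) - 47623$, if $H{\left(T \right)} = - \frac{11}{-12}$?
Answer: $- \frac{51239}{3} \approx -17080.0$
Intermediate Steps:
$H{\left(T \right)} = \frac{11}{12}$ ($H{\left(T \right)} = \left(-11\right) \left(- \frac{1}{12}\right) = \frac{11}{12}$)
$U{\left(l \right)} = l^{2} + \frac{23 l}{12}$ ($U{\left(l \right)} = \left(l^{2} + \frac{11 l}{12}\right) + l = l^{2} + \frac{23 l}{12}$)
$\left(23990 + U{\left(80 \right)}\right) - 47623 = \left(23990 + \frac{1}{12} \cdot 80 \left(23 + 12 \cdot 80\right)\right) - 47623 = \left(23990 + \frac{1}{12} \cdot 80 \left(23 + 960\right)\right) - 47623 = \left(23990 + \frac{1}{12} \cdot 80 \cdot 983\right) - 47623 = \left(23990 + \frac{19660}{3}\right) - 47623 = \frac{91630}{3} - 47623 = - \frac{51239}{3}$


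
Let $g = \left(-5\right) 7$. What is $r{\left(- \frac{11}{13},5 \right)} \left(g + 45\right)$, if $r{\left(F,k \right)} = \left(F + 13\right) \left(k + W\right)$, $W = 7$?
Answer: $\frac{18960}{13} \approx 1458.5$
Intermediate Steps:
$r{\left(F,k \right)} = \left(7 + k\right) \left(13 + F\right)$ ($r{\left(F,k \right)} = \left(F + 13\right) \left(k + 7\right) = \left(13 + F\right) \left(7 + k\right) = \left(7 + k\right) \left(13 + F\right)$)
$g = -35$
$r{\left(- \frac{11}{13},5 \right)} \left(g + 45\right) = \left(91 + 7 \left(- \frac{11}{13}\right) + 13 \cdot 5 + - \frac{11}{13} \cdot 5\right) \left(-35 + 45\right) = \left(91 + 7 \left(\left(-11\right) \frac{1}{13}\right) + 65 + \left(-11\right) \frac{1}{13} \cdot 5\right) 10 = \left(91 + 7 \left(- \frac{11}{13}\right) + 65 - \frac{55}{13}\right) 10 = \left(91 - \frac{77}{13} + 65 - \frac{55}{13}\right) 10 = \frac{1896}{13} \cdot 10 = \frac{18960}{13}$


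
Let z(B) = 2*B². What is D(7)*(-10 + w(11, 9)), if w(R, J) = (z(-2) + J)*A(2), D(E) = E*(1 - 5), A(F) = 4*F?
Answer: -3528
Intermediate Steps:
D(E) = -4*E (D(E) = E*(-4) = -4*E)
w(R, J) = 64 + 8*J (w(R, J) = (2*(-2)² + J)*(4*2) = (2*4 + J)*8 = (8 + J)*8 = 64 + 8*J)
D(7)*(-10 + w(11, 9)) = (-4*7)*(-10 + (64 + 8*9)) = -28*(-10 + (64 + 72)) = -28*(-10 + 136) = -28*126 = -3528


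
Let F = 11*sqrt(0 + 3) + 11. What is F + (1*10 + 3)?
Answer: 24 + 11*sqrt(3) ≈ 43.053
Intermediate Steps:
F = 11 + 11*sqrt(3) (F = 11*sqrt(3) + 11 = 11 + 11*sqrt(3) ≈ 30.053)
F + (1*10 + 3) = (11 + 11*sqrt(3)) + (1*10 + 3) = (11 + 11*sqrt(3)) + (10 + 3) = (11 + 11*sqrt(3)) + 13 = 24 + 11*sqrt(3)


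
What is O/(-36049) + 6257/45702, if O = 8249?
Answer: -151437205/1647511398 ≈ -0.091919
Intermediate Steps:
O/(-36049) + 6257/45702 = 8249/(-36049) + 6257/45702 = 8249*(-1/36049) + 6257*(1/45702) = -8249/36049 + 6257/45702 = -151437205/1647511398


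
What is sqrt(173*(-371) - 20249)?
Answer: 4*I*sqrt(5277) ≈ 290.57*I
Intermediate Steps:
sqrt(173*(-371) - 20249) = sqrt(-64183 - 20249) = sqrt(-84432) = 4*I*sqrt(5277)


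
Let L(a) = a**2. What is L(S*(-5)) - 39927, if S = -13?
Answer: -35702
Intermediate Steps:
L(S*(-5)) - 39927 = (-13*(-5))**2 - 39927 = 65**2 - 39927 = 4225 - 39927 = -35702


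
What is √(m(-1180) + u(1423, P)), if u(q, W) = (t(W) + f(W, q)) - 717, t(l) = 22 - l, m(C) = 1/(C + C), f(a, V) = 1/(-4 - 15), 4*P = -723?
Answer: I*√258517722290/22420 ≈ 22.678*I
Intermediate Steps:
P = -723/4 (P = (¼)*(-723) = -723/4 ≈ -180.75)
f(a, V) = -1/19 (f(a, V) = 1/(-19) = -1/19)
m(C) = 1/(2*C)
u(q, W) = -13206/19 - W (u(q, W) = ((22 - W) - 1/19) - 717 = (417/19 - W) - 717 = -13206/19 - W)
√(m(-1180) + u(1423, P)) = √((½)/(-1180) + (-13206/19 - 1*(-723/4))) = √((½)*(-1/1180) + (-13206/19 + 723/4)) = √(-1/2360 - 39087/76) = √(-23061349/44840) = I*√258517722290/22420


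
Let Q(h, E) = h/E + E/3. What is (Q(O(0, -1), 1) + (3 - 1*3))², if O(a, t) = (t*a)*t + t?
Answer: 4/9 ≈ 0.44444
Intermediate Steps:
O(a, t) = t + a*t² (O(a, t) = (a*t)*t + t = a*t² + t = t + a*t²)
Q(h, E) = E/3 + h/E (Q(h, E) = h/E + E*(⅓) = h/E + E/3 = E/3 + h/E)
(Q(O(0, -1), 1) + (3 - 1*3))² = (((⅓)*1 - (1 + 0*(-1))/1) + (3 - 1*3))² = ((⅓ - (1 + 0)*1) + (3 - 3))² = ((⅓ - 1*1*1) + 0)² = ((⅓ - 1*1) + 0)² = ((⅓ - 1) + 0)² = (-⅔ + 0)² = (-⅔)² = 4/9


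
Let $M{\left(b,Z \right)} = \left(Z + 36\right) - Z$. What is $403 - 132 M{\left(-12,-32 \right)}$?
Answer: $-4349$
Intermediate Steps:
$M{\left(b,Z \right)} = 36$ ($M{\left(b,Z \right)} = \left(36 + Z\right) - Z = 36$)
$403 - 132 M{\left(-12,-32 \right)} = 403 - 4752 = -4349$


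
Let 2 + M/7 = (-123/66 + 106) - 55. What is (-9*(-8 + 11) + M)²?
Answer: 44422225/484 ≈ 91782.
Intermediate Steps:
M = 7259/22 (M = -14 + 7*((-123/66 + 106) - 55) = -14 + 7*((-123*1/66 + 106) - 55) = -14 + 7*((-41/22 + 106) - 55) = -14 + 7*(2291/22 - 55) = -14 + 7*(1081/22) = -14 + 7567/22 = 7259/22 ≈ 329.95)
(-9*(-8 + 11) + M)² = (-9*(-8 + 11) + 7259/22)² = (-9*3 + 7259/22)² = (-27 + 7259/22)² = (6665/22)² = 44422225/484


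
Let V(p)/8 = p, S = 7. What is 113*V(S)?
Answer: 6328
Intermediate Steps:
V(p) = 8*p
113*V(S) = 113*(8*7) = 113*56 = 6328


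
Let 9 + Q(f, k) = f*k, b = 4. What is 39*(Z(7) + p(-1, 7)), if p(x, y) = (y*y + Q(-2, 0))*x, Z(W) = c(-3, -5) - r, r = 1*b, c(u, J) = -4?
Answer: -1872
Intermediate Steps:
r = 4 (r = 1*4 = 4)
Q(f, k) = -9 + f*k
Z(W) = -8 (Z(W) = -4 - 1*4 = -4 - 4 = -8)
p(x, y) = x*(-9 + y²) (p(x, y) = (y*y + (-9 - 2*0))*x = (y² + (-9 + 0))*x = (y² - 9)*x = (-9 + y²)*x = x*(-9 + y²))
39*(Z(7) + p(-1, 7)) = 39*(-8 - (-9 + 7²)) = 39*(-8 - (-9 + 49)) = 39*(-8 - 1*40) = 39*(-8 - 40) = 39*(-48) = -1872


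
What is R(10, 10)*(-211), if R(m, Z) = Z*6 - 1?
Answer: -12449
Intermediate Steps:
R(m, Z) = -1 + 6*Z (R(m, Z) = 6*Z - 1 = -1 + 6*Z)
R(10, 10)*(-211) = (-1 + 6*10)*(-211) = (-1 + 60)*(-211) = 59*(-211) = -12449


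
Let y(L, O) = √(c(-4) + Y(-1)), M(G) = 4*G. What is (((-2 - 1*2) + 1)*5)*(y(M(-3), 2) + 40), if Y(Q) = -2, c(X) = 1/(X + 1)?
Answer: -600 - 5*I*√21 ≈ -600.0 - 22.913*I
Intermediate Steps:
c(X) = 1/(1 + X)
y(L, O) = I*√21/3 (y(L, O) = √(1/(1 - 4) - 2) = √(1/(-3) - 2) = √(-⅓ - 2) = √(-7/3) = I*√21/3)
(((-2 - 1*2) + 1)*5)*(y(M(-3), 2) + 40) = (((-2 - 1*2) + 1)*5)*(I*√21/3 + 40) = (((-2 - 2) + 1)*5)*(40 + I*√21/3) = ((-4 + 1)*5)*(40 + I*√21/3) = (-3*5)*(40 + I*√21/3) = -15*(40 + I*√21/3) = -600 - 5*I*√21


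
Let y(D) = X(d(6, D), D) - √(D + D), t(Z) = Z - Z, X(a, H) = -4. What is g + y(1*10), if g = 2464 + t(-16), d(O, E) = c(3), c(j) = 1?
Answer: 2460 - 2*√5 ≈ 2455.5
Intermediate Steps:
d(O, E) = 1
t(Z) = 0
y(D) = -4 - √2*√D (y(D) = -4 - √(D + D) = -4 - √(2*D) = -4 - √2*√D)
g = 2464 (g = 2464 + 0 = 2464)
g + y(1*10) = 2464 + (-4 - √2*√(1*10)) = 2464 + (-4 - √2*√10) = 2464 + (-4 - 2*√5) = 2460 - 2*√5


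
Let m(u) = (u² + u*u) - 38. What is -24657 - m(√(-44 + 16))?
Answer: -24563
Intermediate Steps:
m(u) = -38 + 2*u² (m(u) = (u² + u²) - 38 = 2*u² - 38 = -38 + 2*u²)
-24657 - m(√(-44 + 16)) = -24657 - (-38 + 2*(√(-44 + 16))²) = -24657 - (-38 + 2*(√(-28))²) = -24657 - (-38 + 2*(2*I*√7)²) = -24657 - (-38 + 2*(-28)) = -24657 - (-38 - 56) = -24657 - 1*(-94) = -24657 + 94 = -24563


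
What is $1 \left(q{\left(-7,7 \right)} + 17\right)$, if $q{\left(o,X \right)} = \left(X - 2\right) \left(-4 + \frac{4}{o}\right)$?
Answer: $- \frac{41}{7} \approx -5.8571$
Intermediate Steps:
$q{\left(o,X \right)} = \left(-4 + \frac{4}{o}\right) \left(-2 + X\right)$ ($q{\left(o,X \right)} = \left(-2 + X\right) \left(-4 + \frac{4}{o}\right) = \left(-4 + \frac{4}{o}\right) \left(-2 + X\right)$)
$1 \left(q{\left(-7,7 \right)} + 17\right) = 1 \left(\frac{4 \left(-2 + 7 - - 7 \left(-2 + 7\right)\right)}{-7} + 17\right) = 1 \left(4 \left(- \frac{1}{7}\right) \left(-2 + 7 - \left(-7\right) 5\right) + 17\right) = 1 \left(4 \left(- \frac{1}{7}\right) \left(-2 + 7 + 35\right) + 17\right) = 1 \left(4 \left(- \frac{1}{7}\right) 40 + 17\right) = 1 \left(- \frac{160}{7} + 17\right) = 1 \left(- \frac{41}{7}\right) = - \frac{41}{7}$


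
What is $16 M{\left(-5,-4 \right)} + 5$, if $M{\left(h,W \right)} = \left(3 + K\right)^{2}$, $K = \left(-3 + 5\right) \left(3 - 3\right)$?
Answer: $149$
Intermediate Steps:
$K = 0$ ($K = 2 \cdot 0 = 0$)
$M{\left(h,W \right)} = 9$ ($M{\left(h,W \right)} = \left(3 + 0\right)^{2} = 3^{2} = 9$)
$16 M{\left(-5,-4 \right)} + 5 = 16 \cdot 9 + 5 = 144 + 5 = 149$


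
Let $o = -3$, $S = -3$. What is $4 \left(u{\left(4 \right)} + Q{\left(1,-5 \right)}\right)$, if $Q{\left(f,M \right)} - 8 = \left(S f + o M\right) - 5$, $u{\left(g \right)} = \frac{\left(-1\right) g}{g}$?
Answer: $56$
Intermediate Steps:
$u{\left(g \right)} = -1$
$Q{\left(f,M \right)} = 3 - 3 M - 3 f$ ($Q{\left(f,M \right)} = 8 - \left(5 + 3 M + 3 f\right) = 3 - 3 M - 3 f$)
$4 \left(u{\left(4 \right)} + Q{\left(1,-5 \right)}\right) = 4 \left(-1 - -15\right) = 4 \left(-1 + \left(3 + 15 - 3\right)\right) = 4 \left(-1 + 15\right) = 4 \cdot 14 = 56$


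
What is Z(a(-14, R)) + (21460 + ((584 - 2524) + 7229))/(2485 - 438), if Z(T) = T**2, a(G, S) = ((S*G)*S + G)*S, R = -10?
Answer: 17794625563/89 ≈ 1.9994e+8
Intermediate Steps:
a(G, S) = S*(G + G*S**2) (a(G, S) = ((G*S)*S + G)*S = (G*S**2 + G)*S = (G + G*S**2)*S = S*(G + G*S**2))
Z(a(-14, R)) + (21460 + ((584 - 2524) + 7229))/(2485 - 438) = (-14*(-10)*(1 + (-10)**2))**2 + (21460 + ((584 - 2524) + 7229))/(2485 - 438) = (-14*(-10)*(1 + 100))**2 + (21460 + (-1940 + 7229))/2047 = (-14*(-10)*101)**2 + (21460 + 5289)*(1/2047) = 14140**2 + 26749*(1/2047) = 199939600 + 1163/89 = 17794625563/89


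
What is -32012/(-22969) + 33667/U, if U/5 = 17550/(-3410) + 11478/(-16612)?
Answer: -2187599142928018/1898850560505 ≈ -1152.1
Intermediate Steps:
U = -82670145/2832346 (U = 5*(17550/(-3410) + 11478/(-16612)) = 5*(17550*(-1/3410) + 11478*(-1/16612)) = 5*(-1755/341 - 5739/8306) = 5*(-16534029/2832346) = -82670145/2832346 ≈ -29.188)
-32012/(-22969) + 33667/U = -32012/(-22969) + 33667/(-82670145/2832346) = -32012*(-1/22969) + 33667*(-2832346/82670145) = 32012/22969 - 95356592782/82670145 = -2187599142928018/1898850560505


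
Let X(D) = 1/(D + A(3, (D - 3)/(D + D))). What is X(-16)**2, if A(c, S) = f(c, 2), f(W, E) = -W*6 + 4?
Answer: 1/900 ≈ 0.0011111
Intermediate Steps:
f(W, E) = 4 - 6*W (f(W, E) = -6*W + 4 = 4 - 6*W)
A(c, S) = 4 - 6*c
X(D) = 1/(-14 + D) (X(D) = 1/(D + (4 - 6*3)) = 1/(D + (4 - 18)) = 1/(D - 14) = 1/(-14 + D))
X(-16)**2 = (1/(-14 - 16))**2 = (1/(-30))**2 = (-1/30)**2 = 1/900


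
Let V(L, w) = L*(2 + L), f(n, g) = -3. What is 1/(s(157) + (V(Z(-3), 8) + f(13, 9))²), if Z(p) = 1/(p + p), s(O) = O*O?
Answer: 1296/31959265 ≈ 4.0552e-5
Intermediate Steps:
s(O) = O²
Z(p) = 1/(2*p)
1/(s(157) + (V(Z(-3), 8) + f(13, 9))²) = 1/(157² + (((½)/(-3))*(2 + (½)/(-3)) - 3)²) = 1/(24649 + (((½)*(-⅓))*(2 + (½)*(-⅓)) - 3)²) = 1/(24649 + (-(2 - ⅙)/6 - 3)²) = 1/(24649 + (-⅙*11/6 - 3)²) = 1/(24649 + (-11/36 - 3)²) = 1/(24649 + (-119/36)²) = 1/(24649 + 14161/1296) = 1/(31959265/1296) = 1296/31959265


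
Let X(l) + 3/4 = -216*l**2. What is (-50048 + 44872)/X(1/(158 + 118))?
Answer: 10952416/1593 ≈ 6875.3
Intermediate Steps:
X(l) = -3/4 - 216*l**2
(-50048 + 44872)/X(1/(158 + 118)) = (-50048 + 44872)/(-3/4 - 216/(158 + 118)**2) = -5176/(-3/4 - 216*(1/276)**2) = -5176/(-3/4 - 216*1/76176) = -5176/(-3/4 - 3/1058) = -5176/(-1593/2116) = -5176*(-2116/1593) = 10952416/1593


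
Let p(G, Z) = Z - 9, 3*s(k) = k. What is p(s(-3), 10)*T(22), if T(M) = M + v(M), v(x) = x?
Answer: 44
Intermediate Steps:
s(k) = k/3
p(G, Z) = -9 + Z
T(M) = 2*M (T(M) = M + M = 2*M)
p(s(-3), 10)*T(22) = (-9 + 10)*(2*22) = 1*44 = 44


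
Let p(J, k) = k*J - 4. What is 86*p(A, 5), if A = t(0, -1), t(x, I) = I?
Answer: -774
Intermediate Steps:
A = -1
p(J, k) = -4 + J*k (p(J, k) = J*k - 4 = -4 + J*k)
86*p(A, 5) = 86*(-4 - 1*5) = 86*(-4 - 5) = 86*(-9) = -774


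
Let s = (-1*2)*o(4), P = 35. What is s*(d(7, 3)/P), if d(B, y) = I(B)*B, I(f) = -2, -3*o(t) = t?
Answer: -16/15 ≈ -1.0667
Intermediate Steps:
o(t) = -t/3
s = 8/3 (s = (-1*2)*(-1/3*4) = -2*(-4/3) = 8/3 ≈ 2.6667)
d(B, y) = -2*B
s*(d(7, 3)/P) = 8*(-2*7/35)/3 = 8*(-14*1/35)/3 = (8/3)*(-2/5) = -16/15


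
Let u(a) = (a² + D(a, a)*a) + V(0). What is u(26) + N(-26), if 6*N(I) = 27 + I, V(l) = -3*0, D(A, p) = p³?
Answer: 2745913/6 ≈ 4.5765e+5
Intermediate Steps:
V(l) = 0
u(a) = a² + a⁴ (u(a) = (a² + a³*a) + 0 = (a² + a⁴) + 0 = a² + a⁴)
N(I) = 9/2 + I/6 (N(I) = (27 + I)/6 = 9/2 + I/6)
u(26) + N(-26) = (26² + 26⁴) + (9/2 + (⅙)*(-26)) = (676 + 456976) + (9/2 - 13/3) = 457652 + ⅙ = 2745913/6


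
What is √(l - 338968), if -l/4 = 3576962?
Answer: 12*I*√101714 ≈ 3827.1*I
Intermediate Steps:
l = -14307848 (l = -4*3576962 = -14307848)
√(l - 338968) = √(-14307848 - 338968) = √(-14646816) = 12*I*√101714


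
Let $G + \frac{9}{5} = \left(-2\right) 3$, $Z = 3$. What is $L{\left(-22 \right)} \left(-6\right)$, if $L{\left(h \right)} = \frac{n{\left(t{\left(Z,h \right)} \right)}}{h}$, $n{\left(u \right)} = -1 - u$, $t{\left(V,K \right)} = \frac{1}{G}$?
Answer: $- \frac{34}{143} \approx -0.23776$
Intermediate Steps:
$G = - \frac{39}{5}$ ($G = - \frac{9}{5} - 6 = - \frac{39}{5} \approx -7.8$)
$t{\left(V,K \right)} = - \frac{5}{39}$ ($t{\left(V,K \right)} = \frac{1}{- \frac{39}{5}} = - \frac{5}{39}$)
$L{\left(h \right)} = - \frac{34}{39 h}$ ($L{\left(h \right)} = \frac{-1 - - \frac{5}{39}}{h} = \frac{-1 + \frac{5}{39}}{h} = - \frac{34}{39 h}$)
$L{\left(-22 \right)} \left(-6\right) = - \frac{34}{39 \left(-22\right)} \left(-6\right) = \left(- \frac{34}{39}\right) \left(- \frac{1}{22}\right) \left(-6\right) = \frac{17}{429} \left(-6\right) = - \frac{34}{143}$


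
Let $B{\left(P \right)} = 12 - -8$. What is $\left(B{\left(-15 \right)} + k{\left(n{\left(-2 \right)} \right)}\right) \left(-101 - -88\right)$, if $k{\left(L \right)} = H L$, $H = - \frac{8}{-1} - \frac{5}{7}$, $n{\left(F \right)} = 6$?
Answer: $- \frac{5798}{7} \approx -828.29$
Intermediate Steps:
$B{\left(P \right)} = 20$ ($B{\left(P \right)} = 12 + 8 = 20$)
$H = \frac{51}{7}$ ($H = \left(-8\right) \left(-1\right) - \frac{5}{7} = 8 - \frac{5}{7} = \frac{51}{7} \approx 7.2857$)
$k{\left(L \right)} = \frac{51 L}{7}$
$\left(B{\left(-15 \right)} + k{\left(n{\left(-2 \right)} \right)}\right) \left(-101 - -88\right) = \left(20 + \frac{51}{7} \cdot 6\right) \left(-101 - -88\right) = \left(20 + \frac{306}{7}\right) \left(-101 + 88\right) = \frac{446}{7} \left(-13\right) = - \frac{5798}{7}$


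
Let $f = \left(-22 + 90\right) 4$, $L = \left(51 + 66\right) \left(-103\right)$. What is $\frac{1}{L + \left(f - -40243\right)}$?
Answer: $\frac{1}{28464} \approx 3.5132 \cdot 10^{-5}$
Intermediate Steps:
$L = -12051$ ($L = 117 \left(-103\right) = -12051$)
$f = 272$ ($f = 68 \cdot 4 = 272$)
$\frac{1}{L + \left(f - -40243\right)} = \frac{1}{-12051 + \left(272 - -40243\right)} = \frac{1}{-12051 + \left(272 + 40243\right)} = \frac{1}{-12051 + 40515} = \frac{1}{28464}$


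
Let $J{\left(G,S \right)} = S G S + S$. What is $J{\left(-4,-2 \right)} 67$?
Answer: $-1206$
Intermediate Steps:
$J{\left(G,S \right)} = S + G S^{2}$ ($J{\left(G,S \right)} = G S S + S = G S^{2} + S = S + G S^{2}$)
$J{\left(-4,-2 \right)} 67 = - 2 \left(1 - -8\right) 67 = - 2 \left(1 + 8\right) 67 = \left(-2\right) 9 \cdot 67 = \left(-18\right) 67 = -1206$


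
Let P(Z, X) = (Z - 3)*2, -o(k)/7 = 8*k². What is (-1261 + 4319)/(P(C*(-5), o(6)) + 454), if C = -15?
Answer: 1529/299 ≈ 5.1137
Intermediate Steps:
o(k) = -56*k²
P(Z, X) = -6 + 2*Z (P(Z, X) = (-3 + Z)*2 = -6 + 2*Z)
(-1261 + 4319)/(P(C*(-5), o(6)) + 454) = (-1261 + 4319)/((-6 + 2*(-15*(-5))) + 454) = 3058/((-6 + 2*75) + 454) = 3058/((-6 + 150) + 454) = 3058/(144 + 454) = 3058/598 = 3058*(1/598) = 1529/299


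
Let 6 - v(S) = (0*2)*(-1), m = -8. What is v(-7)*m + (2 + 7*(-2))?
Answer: -60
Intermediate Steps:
v(S) = 6 (v(S) = 6 - 0*2*(-1) = 6 - 0*(-1) = 6 - 1*0 = 6 + 0 = 6)
v(-7)*m + (2 + 7*(-2)) = 6*(-8) + (2 + 7*(-2)) = -48 + (2 - 14) = -48 - 12 = -60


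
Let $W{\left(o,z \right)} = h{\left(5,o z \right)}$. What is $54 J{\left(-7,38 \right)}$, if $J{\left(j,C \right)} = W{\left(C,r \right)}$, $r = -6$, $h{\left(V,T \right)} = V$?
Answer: $270$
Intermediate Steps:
$W{\left(o,z \right)} = 5$
$J{\left(j,C \right)} = 5$
$54 J{\left(-7,38 \right)} = 54 \cdot 5 = 270$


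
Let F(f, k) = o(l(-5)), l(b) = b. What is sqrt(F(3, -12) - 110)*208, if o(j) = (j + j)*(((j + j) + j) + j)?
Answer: 624*sqrt(10) ≈ 1973.3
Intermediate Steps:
o(j) = 8*j**2 (o(j) = (2*j)*((2*j + j) + j) = (2*j)*(3*j + j) = (2*j)*(4*j) = 8*j**2)
F(f, k) = 200 (F(f, k) = 8*(-5)**2 = 8*25 = 200)
sqrt(F(3, -12) - 110)*208 = sqrt(200 - 110)*208 = sqrt(90)*208 = (3*sqrt(10))*208 = 624*sqrt(10)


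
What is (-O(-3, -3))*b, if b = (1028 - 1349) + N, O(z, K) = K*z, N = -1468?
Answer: 16101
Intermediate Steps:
b = -1789 (b = (1028 - 1349) - 1468 = -321 - 1468 = -1789)
(-O(-3, -3))*b = -(-3)*(-3)*(-1789) = -1*9*(-1789) = -9*(-1789) = 16101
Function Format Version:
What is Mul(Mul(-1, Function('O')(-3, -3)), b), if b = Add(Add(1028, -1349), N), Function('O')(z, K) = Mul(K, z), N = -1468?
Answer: 16101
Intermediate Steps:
b = -1789 (b = Add(Add(1028, -1349), -1468) = Add(-321, -1468) = -1789)
Mul(Mul(-1, Function('O')(-3, -3)), b) = Mul(Mul(-1, Mul(-3, -3)), -1789) = Mul(Mul(-1, 9), -1789) = Mul(-9, -1789) = 16101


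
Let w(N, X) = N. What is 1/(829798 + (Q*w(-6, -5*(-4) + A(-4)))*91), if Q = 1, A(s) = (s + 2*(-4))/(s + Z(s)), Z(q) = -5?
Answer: 1/829252 ≈ 1.2059e-6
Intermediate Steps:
A(s) = (-8 + s)/(-5 + s) (A(s) = (s + 2*(-4))/(s - 5) = (s - 8)/(-5 + s) = (-8 + s)/(-5 + s))
1/(829798 + (Q*w(-6, -5*(-4) + A(-4)))*91) = 1/(829798 + (1*(-6))*91) = 1/(829798 - 6*91) = 1/(829798 - 546) = 1/829252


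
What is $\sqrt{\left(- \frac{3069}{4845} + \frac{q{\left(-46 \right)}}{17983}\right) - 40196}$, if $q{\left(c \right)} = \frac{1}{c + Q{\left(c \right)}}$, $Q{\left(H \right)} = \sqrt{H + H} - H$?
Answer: $\frac{\sqrt{-1464126518253018561620 - 44032054450 i \sqrt{23}}}{190851010} \approx 1.4458 \cdot 10^{-8} - 200.49 i$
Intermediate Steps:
$Q{\left(H \right)} = - H + \sqrt{2} \sqrt{H}$ ($Q{\left(H \right)} = \sqrt{2 H} - H = \sqrt{2} \sqrt{H} - H = - H + \sqrt{2} \sqrt{H}$)
$q{\left(c \right)} = \frac{\sqrt{2}}{2 \sqrt{c}}$ ($q{\left(c \right)} = \frac{1}{c + \left(- c + \sqrt{2} \sqrt{c}\right)} = \frac{1}{\sqrt{2} \sqrt{c}} = \frac{\sqrt{2}}{2 \sqrt{c}}$)
$\sqrt{\left(- \frac{3069}{4845} + \frac{q{\left(-46 \right)}}{17983}\right) - 40196} = \sqrt{\left(- \frac{3069}{4845} + \frac{\frac{1}{2} \sqrt{2} \frac{1}{\sqrt{-46}}}{17983}\right) - 40196} = \sqrt{\left(\left(-3069\right) \frac{1}{4845} + \frac{\sqrt{2} \left(- \frac{i \sqrt{46}}{46}\right)}{2} \cdot \frac{1}{17983}\right) - 40196} = \sqrt{\left(- \frac{1023}{1615} + - \frac{i \sqrt{23}}{46} \cdot \frac{1}{17983}\right) - 40196} = \sqrt{\left(- \frac{1023}{1615} - \frac{i \sqrt{23}}{827218}\right) - 40196} = \sqrt{- \frac{64917563}{1615} - \frac{i \sqrt{23}}{827218}}$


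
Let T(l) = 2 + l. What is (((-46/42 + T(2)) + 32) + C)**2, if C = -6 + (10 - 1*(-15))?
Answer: 1281424/441 ≈ 2905.7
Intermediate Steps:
C = 19 (C = -6 + (10 + 15) = -6 + 25 = 19)
(((-46/42 + T(2)) + 32) + C)**2 = (((-46/42 + (2 + 2)) + 32) + 19)**2 = (((-46*1/42 + 4) + 32) + 19)**2 = (((-23/21 + 4) + 32) + 19)**2 = ((61/21 + 32) + 19)**2 = (733/21 + 19)**2 = (1132/21)**2 = 1281424/441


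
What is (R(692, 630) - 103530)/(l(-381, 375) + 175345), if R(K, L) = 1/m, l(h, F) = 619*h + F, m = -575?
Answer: 59529751/34568425 ≈ 1.7221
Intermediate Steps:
l(h, F) = F + 619*h
R(K, L) = -1/575 (R(K, L) = 1/(-575) = -1/575)
(R(692, 630) - 103530)/(l(-381, 375) + 175345) = (-1/575 - 103530)/((375 + 619*(-381)) + 175345) = -59529751/(575*((375 - 235839) + 175345)) = -59529751/(575*(-235464 + 175345)) = -59529751/575/(-60119) = -59529751/575*(-1/60119) = 59529751/34568425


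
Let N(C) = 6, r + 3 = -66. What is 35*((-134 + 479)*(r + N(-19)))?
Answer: -760725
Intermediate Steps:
r = -69 (r = -3 - 66 = -69)
35*((-134 + 479)*(r + N(-19))) = 35*((-134 + 479)*(-69 + 6)) = 35*(345*(-63)) = 35*(-21735) = -760725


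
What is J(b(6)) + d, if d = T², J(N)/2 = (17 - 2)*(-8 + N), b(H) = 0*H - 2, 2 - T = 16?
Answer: -104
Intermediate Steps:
T = -14 (T = 2 - 1*16 = 2 - 16 = -14)
b(H) = -2 (b(H) = 0 - 2 = -2)
J(N) = -240 + 30*N (J(N) = 2*((17 - 2)*(-8 + N)) = 2*(15*(-8 + N)) = 2*(-120 + 15*N) = -240 + 30*N)
d = 196 (d = (-14)² = 196)
J(b(6)) + d = (-240 + 30*(-2)) + 196 = (-240 - 60) + 196 = -300 + 196 = -104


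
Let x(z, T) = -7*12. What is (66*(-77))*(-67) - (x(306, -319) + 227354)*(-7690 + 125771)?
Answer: -26835928376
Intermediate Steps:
x(z, T) = -84
(66*(-77))*(-67) - (x(306, -319) + 227354)*(-7690 + 125771) = (66*(-77))*(-67) - (-84 + 227354)*(-7690 + 125771) = -5082*(-67) - 227270*118081 = 340494 - 1*26836268870 = 340494 - 26836268870 = -26835928376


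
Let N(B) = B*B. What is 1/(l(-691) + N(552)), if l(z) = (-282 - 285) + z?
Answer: 1/303446 ≈ 3.2955e-6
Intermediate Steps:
N(B) = B**2
l(z) = -567 + z
1/(l(-691) + N(552)) = 1/((-567 - 691) + 552**2) = 1/(-1258 + 304704) = 1/303446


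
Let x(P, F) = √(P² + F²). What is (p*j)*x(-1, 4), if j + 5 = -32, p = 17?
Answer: -629*√17 ≈ -2593.4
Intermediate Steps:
j = -37 (j = -5 - 32 = -37)
x(P, F) = √(F² + P²)
(p*j)*x(-1, 4) = (17*(-37))*√(4² + (-1)²) = -629*√(16 + 1) = -629*√17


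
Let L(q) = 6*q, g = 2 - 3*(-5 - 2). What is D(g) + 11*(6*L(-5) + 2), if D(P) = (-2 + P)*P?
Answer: -1475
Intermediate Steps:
g = 23 (g = 2 - 3*(-7) = 2 + 21 = 23)
D(P) = P*(-2 + P)
D(g) + 11*(6*L(-5) + 2) = 23*(-2 + 23) + 11*(6*(6*(-5)) + 2) = 23*21 + 11*(6*(-30) + 2) = 483 + 11*(-180 + 2) = 483 + 11*(-178) = 483 - 1958 = -1475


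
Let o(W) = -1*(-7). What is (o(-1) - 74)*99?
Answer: -6633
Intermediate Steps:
o(W) = 7
(o(-1) - 74)*99 = (7 - 74)*99 = -67*99 = -6633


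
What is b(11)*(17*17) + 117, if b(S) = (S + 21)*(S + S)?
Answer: 203573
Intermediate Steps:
b(S) = 2*S*(21 + S) (b(S) = (21 + S)*(2*S) = 2*S*(21 + S))
b(11)*(17*17) + 117 = (2*11*(21 + 11))*(17*17) + 117 = (2*11*32)*289 + 117 = 704*289 + 117 = 203456 + 117 = 203573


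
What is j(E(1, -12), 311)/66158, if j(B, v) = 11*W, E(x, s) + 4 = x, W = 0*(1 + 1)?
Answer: 0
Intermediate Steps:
W = 0 (W = 0*2 = 0)
E(x, s) = -4 + x
j(B, v) = 0 (j(B, v) = 11*0 = 0)
j(E(1, -12), 311)/66158 = 0/66158 = 0*(1/66158) = 0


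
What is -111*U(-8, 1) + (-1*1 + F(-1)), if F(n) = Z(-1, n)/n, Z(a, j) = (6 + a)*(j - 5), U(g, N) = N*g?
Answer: 917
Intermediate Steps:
Z(a, j) = (-5 + j)*(6 + a) (Z(a, j) = (6 + a)*(-5 + j) = (-5 + j)*(6 + a))
F(n) = (-25 + 5*n)/n (F(n) = (-30 - 5*(-1) + 6*n - n)/n = (-30 + 5 + 6*n - n)/n = (-25 + 5*n)/n)
-111*U(-8, 1) + (-1*1 + F(-1)) = -111*(-8) + (-1*1 + (5 - 25/(-1))) = -111*(-8) + (-1 + (5 - 25*(-1))) = 888 + (-1 + (5 + 25)) = 888 + (-1 + 30) = 888 + 29 = 917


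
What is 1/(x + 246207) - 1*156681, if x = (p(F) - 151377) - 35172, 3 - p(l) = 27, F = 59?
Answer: -9343514753/59634 ≈ -1.5668e+5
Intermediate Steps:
p(l) = -24 (p(l) = 3 - 1*27 = 3 - 27 = -24)
x = -186573 (x = (-24 - 151377) - 35172 = -151401 - 35172 = -186573)
1/(x + 246207) - 1*156681 = 1/(-186573 + 246207) - 1*156681 = 1/59634 - 156681 = -9343514753/59634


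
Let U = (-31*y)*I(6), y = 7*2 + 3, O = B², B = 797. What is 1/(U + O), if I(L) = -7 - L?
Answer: 1/642060 ≈ 1.5575e-6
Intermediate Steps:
O = 635209 (O = 797² = 635209)
y = 17 (y = 14 + 3 = 17)
U = 6851 (U = (-31*17)*(-7 - 1*6) = -527*(-7 - 6) = -527*(-13) = 6851)
1/(U + O) = 1/(6851 + 635209) = 1/642060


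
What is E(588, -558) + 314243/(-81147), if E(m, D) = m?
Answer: 47400193/81147 ≈ 584.13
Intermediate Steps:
E(588, -558) + 314243/(-81147) = 588 + 314243/(-81147) = 588 + 314243*(-1/81147) = 588 - 314243/81147 = 47400193/81147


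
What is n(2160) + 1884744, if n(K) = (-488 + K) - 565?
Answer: 1885851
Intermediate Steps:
n(K) = -1053 + K
n(2160) + 1884744 = (-1053 + 2160) + 1884744 = 1107 + 1884744 = 1885851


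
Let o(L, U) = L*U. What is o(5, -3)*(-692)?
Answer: 10380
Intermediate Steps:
o(5, -3)*(-692) = (5*(-3))*(-692) = -15*(-692) = 10380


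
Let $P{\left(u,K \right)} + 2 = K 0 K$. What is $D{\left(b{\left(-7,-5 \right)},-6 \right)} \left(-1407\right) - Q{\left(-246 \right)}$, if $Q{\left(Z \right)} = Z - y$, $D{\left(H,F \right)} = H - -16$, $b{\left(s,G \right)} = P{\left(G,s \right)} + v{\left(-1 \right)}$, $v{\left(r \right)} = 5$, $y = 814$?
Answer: $-25673$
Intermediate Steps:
$P{\left(u,K \right)} = -2$ ($P{\left(u,K \right)} = -2 + K 0 K = -2 + 0 K = -2 + 0 = -2$)
$b{\left(s,G \right)} = 3$ ($b{\left(s,G \right)} = -2 + 5 = 3$)
$D{\left(H,F \right)} = 16 + H$ ($D{\left(H,F \right)} = H + 16 = 16 + H$)
$Q{\left(Z \right)} = -814 + Z$ ($Q{\left(Z \right)} = Z - 814 = -814 + Z$)
$D{\left(b{\left(-7,-5 \right)},-6 \right)} \left(-1407\right) - Q{\left(-246 \right)} = \left(16 + 3\right) \left(-1407\right) - \left(-814 - 246\right) = 19 \left(-1407\right) - -1060 = -26733 + 1060 = -25673$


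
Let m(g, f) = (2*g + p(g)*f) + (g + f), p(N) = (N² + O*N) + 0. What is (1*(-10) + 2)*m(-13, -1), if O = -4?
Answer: 2088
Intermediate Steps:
p(N) = N² - 4*N (p(N) = (N² - 4*N) + 0 = N² - 4*N)
m(g, f) = f + 3*g + f*g*(-4 + g) (m(g, f) = (2*g + (g*(-4 + g))*f) + (g + f) = (2*g + f*g*(-4 + g)) + (f + g) = f + 3*g + f*g*(-4 + g))
(1*(-10) + 2)*m(-13, -1) = (1*(-10) + 2)*(-1 + 3*(-13) - 1*(-13)*(-4 - 13)) = (-10 + 2)*(-1 - 39 - 1*(-13)*(-17)) = -8*(-1 - 39 - 221) = -8*(-261) = 2088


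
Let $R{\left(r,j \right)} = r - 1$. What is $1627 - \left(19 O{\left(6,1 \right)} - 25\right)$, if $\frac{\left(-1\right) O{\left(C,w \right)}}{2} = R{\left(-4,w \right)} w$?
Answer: $1462$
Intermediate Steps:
$R{\left(r,j \right)} = -1 + r$
$O{\left(C,w \right)} = 10 w$ ($O{\left(C,w \right)} = - 2 \left(-1 - 4\right) w = - 2 \left(- 5 w\right) = 10 w$)
$1627 - \left(19 O{\left(6,1 \right)} - 25\right) = 1627 - \left(19 \cdot 10 \cdot 1 - 25\right) = 1627 - \left(19 \cdot 10 - 25\right) = 1627 - \left(190 - 25\right) = 1627 - 165 = 1462$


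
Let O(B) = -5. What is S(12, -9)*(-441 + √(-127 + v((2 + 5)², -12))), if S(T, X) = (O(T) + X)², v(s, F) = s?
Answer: -86436 + 196*I*√78 ≈ -86436.0 + 1731.0*I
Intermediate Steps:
S(T, X) = (-5 + X)²
S(12, -9)*(-441 + √(-127 + v((2 + 5)², -12))) = (-5 - 9)²*(-441 + √(-127 + (2 + 5)²)) = (-14)²*(-441 + √(-127 + 7²)) = 196*(-441 + √(-127 + 49)) = 196*(-441 + √(-78)) = 196*(-441 + I*√78) = -86436 + 196*I*√78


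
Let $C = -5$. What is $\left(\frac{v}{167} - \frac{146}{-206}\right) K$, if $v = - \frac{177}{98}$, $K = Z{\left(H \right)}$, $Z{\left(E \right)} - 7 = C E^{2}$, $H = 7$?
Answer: $- \frac{20000279}{120407} \approx -166.11$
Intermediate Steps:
$Z{\left(E \right)} = 7 - 5 E^{2}$
$K = -238$ ($K = 7 - 5 \cdot 7^{2} = 7 - 245 = -238$)
$v = - \frac{177}{98}$ ($v = \left(-177\right) \frac{1}{98} = - \frac{177}{98} \approx -1.8061$)
$\left(\frac{v}{167} - \frac{146}{-206}\right) K = \left(- \frac{177}{98 \cdot 167} - \frac{146}{-206}\right) \left(-238\right) = \left(\left(- \frac{177}{98}\right) \frac{1}{167} - - \frac{73}{103}\right) \left(-238\right) = \left(- \frac{177}{16366} + \frac{73}{103}\right) \left(-238\right) = \frac{1176487}{1685698} \left(-238\right) = - \frac{20000279}{120407}$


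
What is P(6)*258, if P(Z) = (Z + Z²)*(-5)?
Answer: -54180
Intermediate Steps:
P(Z) = -5*Z - 5*Z²
P(6)*258 = -5*6*(1 + 6)*258 = -5*6*7*258 = -210*258 = -54180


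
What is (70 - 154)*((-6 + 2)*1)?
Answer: 336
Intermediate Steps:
(70 - 154)*((-6 + 2)*1) = -(-336) = -84*(-4) = 336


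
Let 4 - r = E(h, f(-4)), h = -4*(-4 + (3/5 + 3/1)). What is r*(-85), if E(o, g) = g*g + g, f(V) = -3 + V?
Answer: 3230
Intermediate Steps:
h = 8/5 (h = -4*(-4 + (3*(1/5) + 3*1)) = -4*(-4 + (3/5 + 3)) = -4*(-4 + 18/5) = -4*(-2/5) = 8/5 ≈ 1.6000)
E(o, g) = g + g**2 (E(o, g) = g**2 + g = g + g**2)
r = -38 (r = 4 - (-3 - 4)*(1 + (-3 - 4)) = 4 - (-7)*(1 - 7) = 4 - (-7)*(-6) = 4 - 1*42 = 4 - 42 = -38)
r*(-85) = -38*(-85) = 3230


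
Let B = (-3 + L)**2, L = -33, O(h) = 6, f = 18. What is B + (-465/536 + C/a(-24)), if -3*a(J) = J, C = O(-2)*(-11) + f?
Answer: 690975/536 ≈ 1289.1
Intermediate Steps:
C = -48 (C = 6*(-11) + 18 = -66 + 18 = -48)
a(J) = -J/3
B = 1296 (B = (-3 - 33)**2 = (-36)**2 = 1296)
B + (-465/536 + C/a(-24)) = 1296 + (-465/536 - 48/((-1/3*(-24)))) = 1296 + (-465*1/536 - 48/8) = 1296 + (-465/536 - 48*1/8) = 1296 + (-465/536 - 6) = 1296 - 3681/536 = 690975/536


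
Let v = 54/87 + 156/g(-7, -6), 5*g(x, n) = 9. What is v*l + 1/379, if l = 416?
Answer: 1197300503/32973 ≈ 36312.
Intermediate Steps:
g(x, n) = 9/5 (g(x, n) = (⅕)*9 = 9/5)
v = 7594/87 (v = 54/87 + 156/(9/5) = 54*(1/87) + 156*(5/9) = 18/29 + 260/3 = 7594/87 ≈ 87.287)
v*l + 1/379 = (7594/87)*416 + 1/379 = 3159104/87 + 1/379 = 1197300503/32973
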